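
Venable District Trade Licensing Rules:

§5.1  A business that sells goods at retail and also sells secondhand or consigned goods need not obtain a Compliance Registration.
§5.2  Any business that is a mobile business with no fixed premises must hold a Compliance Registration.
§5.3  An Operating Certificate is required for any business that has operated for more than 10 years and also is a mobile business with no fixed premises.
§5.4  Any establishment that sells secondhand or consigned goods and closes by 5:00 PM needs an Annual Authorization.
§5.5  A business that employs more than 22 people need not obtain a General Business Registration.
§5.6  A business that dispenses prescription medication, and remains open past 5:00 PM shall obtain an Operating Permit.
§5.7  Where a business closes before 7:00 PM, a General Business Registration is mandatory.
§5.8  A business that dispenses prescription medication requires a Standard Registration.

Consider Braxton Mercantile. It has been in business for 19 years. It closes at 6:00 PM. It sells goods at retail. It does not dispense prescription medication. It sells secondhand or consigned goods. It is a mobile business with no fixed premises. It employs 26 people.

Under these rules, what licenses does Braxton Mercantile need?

Operating Certificate

§5.1 sells goods at retail; sells secondhand or consigned goods → exempt from Compliance Registration.
§5.2 is a mobile business with no fixed premises → Compliance Registration required.
§5.3 years in business 19 > 10; is a mobile business with no fixed premises → Operating Certificate required.
§5.4 sells secondhand or consigned goods; closes 6:00 PM, after 5:00 PM → Annual Authorization not required.
§5.5 employees 26 > 22 → exempt from General Business Registration.
§5.6 does not dispense prescription medication; closes 6:00 PM, after 5:00 PM → Operating Permit not required.
§5.7 closes 6:00 PM, at/before 7:00 PM → General Business Registration required.
§5.8 does not dispense prescription medication → Standard Registration not required.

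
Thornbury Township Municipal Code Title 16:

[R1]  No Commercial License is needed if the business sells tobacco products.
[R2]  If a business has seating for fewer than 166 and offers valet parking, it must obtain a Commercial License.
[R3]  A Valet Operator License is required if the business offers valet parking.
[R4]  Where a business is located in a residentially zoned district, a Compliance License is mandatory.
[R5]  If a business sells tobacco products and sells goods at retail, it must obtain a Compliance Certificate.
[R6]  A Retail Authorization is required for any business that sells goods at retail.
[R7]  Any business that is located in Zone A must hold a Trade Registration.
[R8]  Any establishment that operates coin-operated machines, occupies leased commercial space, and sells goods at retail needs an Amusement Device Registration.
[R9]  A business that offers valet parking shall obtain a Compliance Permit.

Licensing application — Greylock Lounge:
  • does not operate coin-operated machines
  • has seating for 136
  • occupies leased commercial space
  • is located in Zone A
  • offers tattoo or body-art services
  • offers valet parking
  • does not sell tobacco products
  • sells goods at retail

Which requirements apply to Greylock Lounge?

Commercial License, Compliance Permit, Retail Authorization, Trade Registration, Valet Operator License

[R1] does not sell tobacco products → Commercial License exemption does not apply.
[R2] seating 136 < 166; offers valet parking → Commercial License required.
[R3] offers valet parking → Valet Operator License required.
[R4] is located in Zone A (not: is located in a residentially zoned district) → Compliance License not required.
[R5] does not sell tobacco products; sells goods at retail → Compliance Certificate not required.
[R6] sells goods at retail → Retail Authorization required.
[R7] is located in Zone A → Trade Registration required.
[R8] does not operate coin-operated machines; occupies leased commercial space; sells goods at retail → Amusement Device Registration not required.
[R9] offers valet parking → Compliance Permit required.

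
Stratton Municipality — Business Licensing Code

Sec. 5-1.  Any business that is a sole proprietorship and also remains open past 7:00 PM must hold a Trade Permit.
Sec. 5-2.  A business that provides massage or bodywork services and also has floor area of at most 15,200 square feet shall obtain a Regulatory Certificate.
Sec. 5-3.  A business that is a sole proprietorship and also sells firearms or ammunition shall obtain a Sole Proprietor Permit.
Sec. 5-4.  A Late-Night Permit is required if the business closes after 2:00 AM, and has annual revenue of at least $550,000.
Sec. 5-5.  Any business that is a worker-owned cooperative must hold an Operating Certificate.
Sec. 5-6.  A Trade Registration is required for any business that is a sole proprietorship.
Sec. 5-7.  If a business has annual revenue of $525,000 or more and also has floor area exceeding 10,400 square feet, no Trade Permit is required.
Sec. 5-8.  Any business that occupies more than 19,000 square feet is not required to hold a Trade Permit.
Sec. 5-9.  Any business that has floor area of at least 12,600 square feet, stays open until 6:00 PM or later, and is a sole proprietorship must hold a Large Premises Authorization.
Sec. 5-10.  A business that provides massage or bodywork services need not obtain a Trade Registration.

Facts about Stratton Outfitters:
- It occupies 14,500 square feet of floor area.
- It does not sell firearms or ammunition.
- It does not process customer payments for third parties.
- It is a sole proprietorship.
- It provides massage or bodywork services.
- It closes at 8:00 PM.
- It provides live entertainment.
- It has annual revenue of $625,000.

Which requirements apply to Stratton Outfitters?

Large Premises Authorization, Regulatory Certificate

Sec. 5-1. is a sole proprietorship; closes 8:00 PM, after 7:00 PM → Trade Permit required.
Sec. 5-2. provides massage or bodywork services; floor area 14,500 square feet ≤ 15,200 square feet → Regulatory Certificate required.
Sec. 5-3. is a sole proprietorship; does not sell firearms or ammunition → Sole Proprietor Permit not required.
Sec. 5-4. closes 8:00 PM, at/before 2:00 AM; revenue $625,000 ≥ $550,000 → Late-Night Permit not required.
Sec. 5-5. is a sole proprietorship (not: is a worker-owned cooperative) → Operating Certificate not required.
Sec. 5-6. is a sole proprietorship → Trade Registration required.
Sec. 5-7. revenue $625,000 ≥ $525,000; floor area 14,500 square feet > 10,400 square feet → exempt from Trade Permit.
Sec. 5-8. floor area 14,500 square feet ≤ 19,000 square feet → Trade Permit exemption does not apply.
Sec. 5-9. floor area 14,500 square feet ≥ 12,600 square feet; closes 8:00 PM, after 6:00 PM; is a sole proprietorship → Large Premises Authorization required.
Sec. 5-10. provides massage or bodywork services → exempt from Trade Registration.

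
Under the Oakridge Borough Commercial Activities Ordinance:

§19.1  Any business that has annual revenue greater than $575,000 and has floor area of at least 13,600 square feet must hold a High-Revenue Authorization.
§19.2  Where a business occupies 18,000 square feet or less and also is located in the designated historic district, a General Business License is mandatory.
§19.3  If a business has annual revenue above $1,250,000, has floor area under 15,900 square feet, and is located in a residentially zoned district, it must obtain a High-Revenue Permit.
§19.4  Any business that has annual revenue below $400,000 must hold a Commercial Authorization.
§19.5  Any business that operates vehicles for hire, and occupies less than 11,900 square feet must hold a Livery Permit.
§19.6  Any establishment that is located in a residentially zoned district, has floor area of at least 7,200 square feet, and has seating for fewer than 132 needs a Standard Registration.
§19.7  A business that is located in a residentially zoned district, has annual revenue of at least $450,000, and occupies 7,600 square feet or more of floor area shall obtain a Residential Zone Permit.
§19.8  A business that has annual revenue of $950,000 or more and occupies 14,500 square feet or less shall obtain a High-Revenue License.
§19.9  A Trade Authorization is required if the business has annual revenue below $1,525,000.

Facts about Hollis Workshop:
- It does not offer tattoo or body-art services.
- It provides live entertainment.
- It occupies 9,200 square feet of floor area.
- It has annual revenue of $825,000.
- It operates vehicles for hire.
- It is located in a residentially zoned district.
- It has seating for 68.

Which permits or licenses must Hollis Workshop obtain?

Livery Permit, Residential Zone Permit, Standard Registration, Trade Authorization

§19.1 revenue $825,000 > $575,000; floor area 9,200 square feet < 13,600 square feet → High-Revenue Authorization not required.
§19.2 floor area 9,200 square feet ≤ 18,000 square feet; is located in a residentially zoned district (not: is located in the designated historic district) → General Business License not required.
§19.3 revenue $825,000 ≤ $1,250,000; floor area 9,200 square feet < 15,900 square feet; is located in a residentially zoned district → High-Revenue Permit not required.
§19.4 revenue $825,000 ≥ $400,000 → Commercial Authorization not required.
§19.5 operates vehicles for hire; floor area 9,200 square feet < 11,900 square feet → Livery Permit required.
§19.6 is located in a residentially zoned district; floor area 9,200 square feet ≥ 7,200 square feet; seating 68 < 132 → Standard Registration required.
§19.7 is located in a residentially zoned district; revenue $825,000 ≥ $450,000; floor area 9,200 square feet ≥ 7,600 square feet → Residential Zone Permit required.
§19.8 revenue $825,000 < $950,000; floor area 9,200 square feet ≤ 14,500 square feet → High-Revenue License not required.
§19.9 revenue $825,000 < $1,525,000 → Trade Authorization required.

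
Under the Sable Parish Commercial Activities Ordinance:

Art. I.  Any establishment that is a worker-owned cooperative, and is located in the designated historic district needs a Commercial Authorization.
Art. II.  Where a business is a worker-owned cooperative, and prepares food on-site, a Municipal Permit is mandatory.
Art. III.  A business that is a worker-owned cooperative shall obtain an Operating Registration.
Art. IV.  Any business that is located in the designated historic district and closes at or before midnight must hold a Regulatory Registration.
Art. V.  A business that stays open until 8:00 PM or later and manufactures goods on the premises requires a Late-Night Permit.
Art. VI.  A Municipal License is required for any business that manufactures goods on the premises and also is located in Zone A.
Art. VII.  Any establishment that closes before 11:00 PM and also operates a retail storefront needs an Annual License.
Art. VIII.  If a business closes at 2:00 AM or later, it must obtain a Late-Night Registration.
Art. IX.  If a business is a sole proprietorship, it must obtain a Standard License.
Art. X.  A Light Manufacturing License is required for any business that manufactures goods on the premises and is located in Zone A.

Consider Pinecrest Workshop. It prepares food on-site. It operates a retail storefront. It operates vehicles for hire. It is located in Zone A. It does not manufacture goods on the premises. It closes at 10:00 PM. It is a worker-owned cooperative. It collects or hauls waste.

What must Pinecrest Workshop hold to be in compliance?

Annual License, Municipal Permit, Operating Registration

Art. I. is a worker-owned cooperative; is located in Zone A (not: is located in the designated historic district) → Commercial Authorization not required.
Art. II. is a worker-owned cooperative; prepares food on-site → Municipal Permit required.
Art. III. is a worker-owned cooperative → Operating Registration required.
Art. IV. is located in Zone A (not: is located in the designated historic district); closes 10:00 PM, at/before midnight → Regulatory Registration not required.
Art. V. closes 10:00 PM, after 8:00 PM; does not manufacture goods on the premises → Late-Night Permit not required.
Art. VI. does not manufacture goods on the premises; is located in Zone A → Municipal License not required.
Art. VII. closes 10:00 PM, at/before 11:00 PM; operates a retail storefront → Annual License required.
Art. VIII. closes 10:00 PM, at/before 2:00 AM → Late-Night Registration not required.
Art. IX. is a worker-owned cooperative (not: is a sole proprietorship) → Standard License not required.
Art. X. does not manufacture goods on the premises; is located in Zone A → Light Manufacturing License not required.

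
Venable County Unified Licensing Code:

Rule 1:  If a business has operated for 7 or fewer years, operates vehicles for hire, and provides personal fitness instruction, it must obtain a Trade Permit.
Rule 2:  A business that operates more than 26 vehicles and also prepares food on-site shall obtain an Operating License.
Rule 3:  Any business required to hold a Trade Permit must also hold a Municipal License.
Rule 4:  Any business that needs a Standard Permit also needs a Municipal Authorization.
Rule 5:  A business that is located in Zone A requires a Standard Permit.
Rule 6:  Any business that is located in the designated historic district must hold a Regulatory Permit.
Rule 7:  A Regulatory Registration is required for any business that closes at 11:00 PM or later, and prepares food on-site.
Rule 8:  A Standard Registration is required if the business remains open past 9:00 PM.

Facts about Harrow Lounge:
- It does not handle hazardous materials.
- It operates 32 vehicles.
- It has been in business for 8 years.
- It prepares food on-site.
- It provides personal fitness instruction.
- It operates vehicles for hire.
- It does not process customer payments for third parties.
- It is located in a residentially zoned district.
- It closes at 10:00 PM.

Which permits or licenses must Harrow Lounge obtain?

Rule 1: years in business 8 > 7; operates vehicles for hire; provides personal fitness instruction → Trade Permit not required.
Rule 2: vehicles 32 > 26; prepares food on-site → Operating License required.
Rule 3: Trade Permit is not required → no effect.
Rule 4: Standard Permit is not required → no effect.
Rule 5: is located in a residentially zoned district (not: is located in Zone A) → Standard Permit not required.
Rule 6: is located in a residentially zoned district (not: is located in the designated historic district) → Regulatory Permit not required.
Rule 7: closes 10:00 PM, at/before 11:00 PM; prepares food on-site → Regulatory Registration not required.
Rule 8: closes 10:00 PM, after 9:00 PM → Standard Registration required.

Operating License, Standard Registration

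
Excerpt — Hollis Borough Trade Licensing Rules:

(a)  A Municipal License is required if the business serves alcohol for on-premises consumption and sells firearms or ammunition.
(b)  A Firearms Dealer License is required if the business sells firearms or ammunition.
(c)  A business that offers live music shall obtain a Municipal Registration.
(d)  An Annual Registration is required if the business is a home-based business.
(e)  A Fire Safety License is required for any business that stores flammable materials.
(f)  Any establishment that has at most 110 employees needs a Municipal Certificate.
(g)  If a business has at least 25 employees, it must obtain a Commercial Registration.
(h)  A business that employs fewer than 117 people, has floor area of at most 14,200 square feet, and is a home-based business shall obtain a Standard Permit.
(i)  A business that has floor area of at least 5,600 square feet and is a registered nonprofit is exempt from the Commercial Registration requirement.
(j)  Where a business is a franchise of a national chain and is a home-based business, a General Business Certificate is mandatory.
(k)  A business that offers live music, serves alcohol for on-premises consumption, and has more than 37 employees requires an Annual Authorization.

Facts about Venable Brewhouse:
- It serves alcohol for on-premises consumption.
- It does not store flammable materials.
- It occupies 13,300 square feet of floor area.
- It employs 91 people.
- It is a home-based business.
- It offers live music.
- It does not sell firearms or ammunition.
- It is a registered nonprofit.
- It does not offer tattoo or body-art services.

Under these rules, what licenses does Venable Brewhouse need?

(a) serves alcohol for on-premises consumption; does not sell firearms or ammunition → Municipal License not required.
(b) does not sell firearms or ammunition → Firearms Dealer License not required.
(c) offers live music → Municipal Registration required.
(d) is a home-based business → Annual Registration required.
(e) does not store flammable materials → Fire Safety License not required.
(f) employees 91 ≤ 110 → Municipal Certificate required.
(g) employees 91 ≥ 25 → Commercial Registration required.
(h) employees 91 < 117; floor area 13,300 square feet ≤ 14,200 square feet; is a home-based business → Standard Permit required.
(i) floor area 13,300 square feet ≥ 5,600 square feet; is a registered nonprofit → exempt from Commercial Registration.
(j) is a registered nonprofit (not: is a franchise of a national chain); is a home-based business → General Business Certificate not required.
(k) offers live music; serves alcohol for on-premises consumption; employees 91 > 37 → Annual Authorization required.

Annual Authorization, Annual Registration, Municipal Certificate, Municipal Registration, Standard Permit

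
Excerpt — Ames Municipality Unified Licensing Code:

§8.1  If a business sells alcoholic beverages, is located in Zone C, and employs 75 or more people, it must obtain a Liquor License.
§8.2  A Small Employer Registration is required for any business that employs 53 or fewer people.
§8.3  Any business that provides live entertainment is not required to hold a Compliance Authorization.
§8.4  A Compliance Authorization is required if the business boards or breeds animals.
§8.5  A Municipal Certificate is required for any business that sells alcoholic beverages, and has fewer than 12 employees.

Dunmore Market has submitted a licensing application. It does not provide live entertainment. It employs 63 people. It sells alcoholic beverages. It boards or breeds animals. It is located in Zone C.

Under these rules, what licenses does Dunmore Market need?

§8.1 sells alcoholic beverages; is located in Zone C; employees 63 < 75 → Liquor License not required.
§8.2 employees 63 > 53 → Small Employer Registration not required.
§8.3 does not provide live entertainment → Compliance Authorization exemption does not apply.
§8.4 boards or breeds animals → Compliance Authorization required.
§8.5 sells alcoholic beverages; employees 63 ≥ 12 → Municipal Certificate not required.

Compliance Authorization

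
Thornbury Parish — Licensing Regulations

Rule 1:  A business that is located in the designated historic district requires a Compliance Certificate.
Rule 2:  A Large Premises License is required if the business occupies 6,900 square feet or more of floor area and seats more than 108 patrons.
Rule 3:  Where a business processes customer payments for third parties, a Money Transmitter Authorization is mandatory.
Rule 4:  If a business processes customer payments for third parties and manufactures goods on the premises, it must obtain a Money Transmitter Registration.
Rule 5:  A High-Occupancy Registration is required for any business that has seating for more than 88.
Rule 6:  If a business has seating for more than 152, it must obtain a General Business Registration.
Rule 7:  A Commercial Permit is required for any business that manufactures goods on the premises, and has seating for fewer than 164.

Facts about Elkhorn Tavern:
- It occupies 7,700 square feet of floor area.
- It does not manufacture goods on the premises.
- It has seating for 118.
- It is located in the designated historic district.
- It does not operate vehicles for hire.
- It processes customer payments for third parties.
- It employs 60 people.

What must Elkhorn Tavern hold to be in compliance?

Rule 1: is located in the designated historic district → Compliance Certificate required.
Rule 2: floor area 7,700 square feet ≥ 6,900 square feet; seating 118 > 108 → Large Premises License required.
Rule 3: processes customer payments for third parties → Money Transmitter Authorization required.
Rule 4: processes customer payments for third parties; does not manufacture goods on the premises → Money Transmitter Registration not required.
Rule 5: seating 118 > 88 → High-Occupancy Registration required.
Rule 6: seating 118 ≤ 152 → General Business Registration not required.
Rule 7: does not manufacture goods on the premises; seating 118 < 164 → Commercial Permit not required.

Compliance Certificate, High-Occupancy Registration, Large Premises License, Money Transmitter Authorization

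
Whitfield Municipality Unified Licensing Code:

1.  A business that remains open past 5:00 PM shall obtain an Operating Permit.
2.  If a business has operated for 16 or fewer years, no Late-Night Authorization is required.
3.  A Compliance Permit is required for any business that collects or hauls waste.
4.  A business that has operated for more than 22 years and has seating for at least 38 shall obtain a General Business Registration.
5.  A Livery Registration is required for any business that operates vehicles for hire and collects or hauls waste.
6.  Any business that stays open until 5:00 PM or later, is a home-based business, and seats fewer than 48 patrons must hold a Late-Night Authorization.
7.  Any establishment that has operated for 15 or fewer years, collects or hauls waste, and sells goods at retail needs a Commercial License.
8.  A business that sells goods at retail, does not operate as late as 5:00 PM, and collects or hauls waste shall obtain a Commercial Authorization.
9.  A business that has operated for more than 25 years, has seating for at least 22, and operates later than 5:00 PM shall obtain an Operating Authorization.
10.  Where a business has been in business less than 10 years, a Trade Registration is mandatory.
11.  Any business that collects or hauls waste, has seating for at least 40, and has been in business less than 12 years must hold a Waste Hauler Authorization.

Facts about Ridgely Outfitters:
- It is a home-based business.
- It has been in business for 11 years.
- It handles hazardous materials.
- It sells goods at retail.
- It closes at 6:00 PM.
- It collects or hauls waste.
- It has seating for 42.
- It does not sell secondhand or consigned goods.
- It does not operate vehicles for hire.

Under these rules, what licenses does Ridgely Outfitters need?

Commercial License, Compliance Permit, Operating Permit, Waste Hauler Authorization

1. closes 6:00 PM, after 5:00 PM → Operating Permit required.
2. years in business 11 ≤ 16 → exempt from Late-Night Authorization.
3. collects or hauls waste → Compliance Permit required.
4. years in business 11 ≤ 22; seating 42 ≥ 38 → General Business Registration not required.
5. does not operate vehicles for hire; collects or hauls waste → Livery Registration not required.
6. closes 6:00 PM, after 5:00 PM; is a home-based business; seating 42 < 48 → Late-Night Authorization required.
7. years in business 11 ≤ 15; collects or hauls waste; sells goods at retail → Commercial License required.
8. sells goods at retail; closes 6:00 PM, after 5:00 PM; collects or hauls waste → Commercial Authorization not required.
9. years in business 11 ≤ 25; seating 42 ≥ 22; closes 6:00 PM, after 5:00 PM → Operating Authorization not required.
10. years in business 11 ≥ 10 → Trade Registration not required.
11. collects or hauls waste; seating 42 ≥ 40; years in business 11 < 12 → Waste Hauler Authorization required.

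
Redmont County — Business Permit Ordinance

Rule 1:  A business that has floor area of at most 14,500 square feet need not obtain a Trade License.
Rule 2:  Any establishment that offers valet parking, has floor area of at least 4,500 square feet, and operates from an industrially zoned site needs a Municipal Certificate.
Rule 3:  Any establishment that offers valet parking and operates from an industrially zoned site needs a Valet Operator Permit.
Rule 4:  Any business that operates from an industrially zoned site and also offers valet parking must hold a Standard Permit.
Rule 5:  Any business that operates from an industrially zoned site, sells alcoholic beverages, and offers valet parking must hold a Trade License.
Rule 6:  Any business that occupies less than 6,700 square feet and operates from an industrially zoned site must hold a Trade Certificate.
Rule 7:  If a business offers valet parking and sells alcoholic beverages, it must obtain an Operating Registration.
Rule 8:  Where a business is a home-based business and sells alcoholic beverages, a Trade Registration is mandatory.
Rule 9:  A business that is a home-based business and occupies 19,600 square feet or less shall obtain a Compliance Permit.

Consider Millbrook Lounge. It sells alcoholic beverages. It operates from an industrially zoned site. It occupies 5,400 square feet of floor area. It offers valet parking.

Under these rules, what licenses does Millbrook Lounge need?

Municipal Certificate, Operating Registration, Standard Permit, Trade Certificate, Valet Operator Permit

Rule 1: floor area 5,400 square feet ≤ 14,500 square feet → exempt from Trade License.
Rule 2: offers valet parking; floor area 5,400 square feet ≥ 4,500 square feet; operates from an industrially zoned site → Municipal Certificate required.
Rule 3: offers valet parking; operates from an industrially zoned site → Valet Operator Permit required.
Rule 4: operates from an industrially zoned site; offers valet parking → Standard Permit required.
Rule 5: operates from an industrially zoned site; sells alcoholic beverages; offers valet parking → Trade License required.
Rule 6: floor area 5,400 square feet < 6,700 square feet; operates from an industrially zoned site → Trade Certificate required.
Rule 7: offers valet parking; sells alcoholic beverages → Operating Registration required.
Rule 8: operates from an industrially zoned site (not: is a home-based business); sells alcoholic beverages → Trade Registration not required.
Rule 9: operates from an industrially zoned site (not: is a home-based business); floor area 5,400 square feet ≤ 19,600 square feet → Compliance Permit not required.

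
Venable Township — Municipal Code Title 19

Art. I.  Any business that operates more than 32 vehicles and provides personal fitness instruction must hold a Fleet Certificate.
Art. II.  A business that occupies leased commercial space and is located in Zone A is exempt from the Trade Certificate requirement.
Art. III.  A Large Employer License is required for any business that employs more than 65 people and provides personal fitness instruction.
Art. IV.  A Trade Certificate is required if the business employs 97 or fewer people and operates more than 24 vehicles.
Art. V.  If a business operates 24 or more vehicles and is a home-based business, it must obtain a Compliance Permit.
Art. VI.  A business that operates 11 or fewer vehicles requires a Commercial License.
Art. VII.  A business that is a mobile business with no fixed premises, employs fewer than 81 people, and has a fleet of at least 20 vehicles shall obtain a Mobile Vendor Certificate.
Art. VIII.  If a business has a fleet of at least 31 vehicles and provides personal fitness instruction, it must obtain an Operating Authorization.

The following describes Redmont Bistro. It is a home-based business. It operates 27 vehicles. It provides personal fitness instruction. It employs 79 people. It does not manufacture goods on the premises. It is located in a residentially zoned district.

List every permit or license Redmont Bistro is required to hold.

Compliance Permit, Large Employer License, Trade Certificate

Art. I. vehicles 27 ≤ 32; provides personal fitness instruction → Fleet Certificate not required.
Art. II. is a home-based business (not: occupies leased commercial space); is located in a residentially zoned district (not: is located in Zone A) → Trade Certificate exemption does not apply.
Art. III. employees 79 > 65; provides personal fitness instruction → Large Employer License required.
Art. IV. employees 79 ≤ 97; vehicles 27 > 24 → Trade Certificate required.
Art. V. vehicles 27 ≥ 24; is a home-based business → Compliance Permit required.
Art. VI. vehicles 27 > 11 → Commercial License not required.
Art. VII. is a home-based business (not: is a mobile business with no fixed premises); employees 79 < 81; vehicles 27 ≥ 20 → Mobile Vendor Certificate not required.
Art. VIII. vehicles 27 < 31; provides personal fitness instruction → Operating Authorization not required.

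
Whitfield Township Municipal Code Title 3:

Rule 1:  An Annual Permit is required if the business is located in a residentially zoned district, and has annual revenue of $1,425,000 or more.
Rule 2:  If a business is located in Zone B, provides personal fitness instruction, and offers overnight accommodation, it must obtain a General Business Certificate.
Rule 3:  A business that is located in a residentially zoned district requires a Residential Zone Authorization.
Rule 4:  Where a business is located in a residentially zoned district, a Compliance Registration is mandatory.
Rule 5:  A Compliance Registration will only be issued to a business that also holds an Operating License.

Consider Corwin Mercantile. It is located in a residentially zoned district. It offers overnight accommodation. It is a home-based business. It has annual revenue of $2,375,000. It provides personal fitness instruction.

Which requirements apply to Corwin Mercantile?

Annual Permit, Compliance Registration, Operating License, Residential Zone Authorization

Rule 1: is located in a residentially zoned district; revenue $2,375,000 ≥ $1,425,000 → Annual Permit required.
Rule 2: is located in a residentially zoned district (not: is located in Zone B); provides personal fitness instruction; offers overnight accommodation → General Business Certificate not required.
Rule 3: is located in a residentially zoned district → Residential Zone Authorization required.
Rule 4: is located in a residentially zoned district → Compliance Registration required.
Rule 5: Compliance Registration is required → Operating License also required.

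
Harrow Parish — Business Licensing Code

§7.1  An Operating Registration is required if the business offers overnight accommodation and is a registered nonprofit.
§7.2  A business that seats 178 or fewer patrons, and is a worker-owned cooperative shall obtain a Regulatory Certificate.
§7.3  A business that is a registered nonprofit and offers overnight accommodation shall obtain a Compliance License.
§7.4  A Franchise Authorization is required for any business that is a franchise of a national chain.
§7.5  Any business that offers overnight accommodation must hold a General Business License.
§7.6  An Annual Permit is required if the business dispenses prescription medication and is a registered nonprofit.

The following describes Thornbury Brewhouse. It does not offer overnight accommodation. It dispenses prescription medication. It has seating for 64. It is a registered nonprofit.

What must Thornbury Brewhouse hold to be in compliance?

§7.1 does not offer overnight accommodation; is a registered nonprofit → Operating Registration not required.
§7.2 seating 64 ≤ 178; is a registered nonprofit (not: is a worker-owned cooperative) → Regulatory Certificate not required.
§7.3 is a registered nonprofit; does not offer overnight accommodation → Compliance License not required.
§7.4 is a registered nonprofit (not: is a franchise of a national chain) → Franchise Authorization not required.
§7.5 does not offer overnight accommodation → General Business License not required.
§7.6 dispenses prescription medication; is a registered nonprofit → Annual Permit required.

Annual Permit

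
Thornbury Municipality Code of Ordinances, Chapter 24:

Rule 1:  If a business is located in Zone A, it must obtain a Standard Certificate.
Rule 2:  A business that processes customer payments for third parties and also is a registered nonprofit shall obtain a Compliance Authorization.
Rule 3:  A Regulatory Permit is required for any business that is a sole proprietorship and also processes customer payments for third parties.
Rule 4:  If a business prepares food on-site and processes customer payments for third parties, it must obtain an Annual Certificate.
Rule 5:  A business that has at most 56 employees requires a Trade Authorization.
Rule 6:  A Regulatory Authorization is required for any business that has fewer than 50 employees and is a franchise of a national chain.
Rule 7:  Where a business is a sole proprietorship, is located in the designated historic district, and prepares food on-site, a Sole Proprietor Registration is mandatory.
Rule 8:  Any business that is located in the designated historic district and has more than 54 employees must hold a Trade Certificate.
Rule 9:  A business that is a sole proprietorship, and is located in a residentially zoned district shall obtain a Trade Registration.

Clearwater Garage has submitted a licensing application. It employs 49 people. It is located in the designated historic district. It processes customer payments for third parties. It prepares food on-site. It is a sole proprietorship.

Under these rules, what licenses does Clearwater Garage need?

Annual Certificate, Regulatory Permit, Sole Proprietor Registration, Trade Authorization

Rule 1: is located in the designated historic district (not: is located in Zone A) → Standard Certificate not required.
Rule 2: processes customer payments for third parties; is a sole proprietorship (not: is a registered nonprofit) → Compliance Authorization not required.
Rule 3: is a sole proprietorship; processes customer payments for third parties → Regulatory Permit required.
Rule 4: prepares food on-site; processes customer payments for third parties → Annual Certificate required.
Rule 5: employees 49 ≤ 56 → Trade Authorization required.
Rule 6: employees 49 < 50; is a sole proprietorship (not: is a franchise of a national chain) → Regulatory Authorization not required.
Rule 7: is a sole proprietorship; is located in the designated historic district; prepares food on-site → Sole Proprietor Registration required.
Rule 8: is located in the designated historic district; employees 49 ≤ 54 → Trade Certificate not required.
Rule 9: is a sole proprietorship; is located in the designated historic district (not: is located in a residentially zoned district) → Trade Registration not required.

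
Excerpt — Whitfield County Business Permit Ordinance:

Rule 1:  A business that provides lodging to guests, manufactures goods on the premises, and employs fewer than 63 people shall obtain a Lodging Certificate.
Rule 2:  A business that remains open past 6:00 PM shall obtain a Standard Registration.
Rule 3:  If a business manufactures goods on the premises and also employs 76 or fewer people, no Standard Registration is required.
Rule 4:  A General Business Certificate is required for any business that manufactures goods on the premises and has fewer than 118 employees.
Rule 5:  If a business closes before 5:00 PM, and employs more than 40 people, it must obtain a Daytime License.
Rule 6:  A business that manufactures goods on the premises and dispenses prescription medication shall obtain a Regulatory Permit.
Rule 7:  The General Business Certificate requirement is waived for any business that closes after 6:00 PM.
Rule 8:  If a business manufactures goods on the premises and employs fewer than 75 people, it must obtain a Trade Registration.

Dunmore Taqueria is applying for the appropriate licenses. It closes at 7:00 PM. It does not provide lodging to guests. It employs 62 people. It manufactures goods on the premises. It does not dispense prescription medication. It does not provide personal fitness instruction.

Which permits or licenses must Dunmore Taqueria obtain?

Trade Registration

Rule 1: does not provide lodging to guests; manufactures goods on the premises; employees 62 < 63 → Lodging Certificate not required.
Rule 2: closes 7:00 PM, after 6:00 PM → Standard Registration required.
Rule 3: manufactures goods on the premises; employees 62 ≤ 76 → exempt from Standard Registration.
Rule 4: manufactures goods on the premises; employees 62 < 118 → General Business Certificate required.
Rule 5: closes 7:00 PM, after 5:00 PM; employees 62 > 40 → Daytime License not required.
Rule 6: manufactures goods on the premises; does not dispense prescription medication → Regulatory Permit not required.
Rule 7: closes 7:00 PM, after 6:00 PM → exempt from General Business Certificate.
Rule 8: manufactures goods on the premises; employees 62 < 75 → Trade Registration required.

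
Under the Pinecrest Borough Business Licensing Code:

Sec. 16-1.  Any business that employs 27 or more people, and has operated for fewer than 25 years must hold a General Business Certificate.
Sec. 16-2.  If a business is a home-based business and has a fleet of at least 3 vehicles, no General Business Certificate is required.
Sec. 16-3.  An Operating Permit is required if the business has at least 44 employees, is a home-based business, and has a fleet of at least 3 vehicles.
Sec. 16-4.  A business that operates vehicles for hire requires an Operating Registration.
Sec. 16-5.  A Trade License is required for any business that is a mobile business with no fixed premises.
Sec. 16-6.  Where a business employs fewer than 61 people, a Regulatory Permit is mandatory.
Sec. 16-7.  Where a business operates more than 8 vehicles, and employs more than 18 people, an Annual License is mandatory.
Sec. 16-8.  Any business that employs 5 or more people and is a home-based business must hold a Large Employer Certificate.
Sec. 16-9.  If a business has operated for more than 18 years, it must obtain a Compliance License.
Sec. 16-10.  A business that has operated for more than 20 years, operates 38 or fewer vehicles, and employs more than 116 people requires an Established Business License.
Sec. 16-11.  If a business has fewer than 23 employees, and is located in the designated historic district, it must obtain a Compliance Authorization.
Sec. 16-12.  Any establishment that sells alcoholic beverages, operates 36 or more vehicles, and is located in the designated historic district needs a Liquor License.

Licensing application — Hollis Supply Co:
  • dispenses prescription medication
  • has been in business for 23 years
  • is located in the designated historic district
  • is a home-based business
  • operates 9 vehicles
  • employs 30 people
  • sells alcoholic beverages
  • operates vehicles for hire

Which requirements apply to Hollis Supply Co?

Annual License, Compliance License, Large Employer Certificate, Operating Registration, Regulatory Permit

Sec. 16-1. employees 30 ≥ 27; years in business 23 < 25 → General Business Certificate required.
Sec. 16-2. is a home-based business; vehicles 9 ≥ 3 → exempt from General Business Certificate.
Sec. 16-3. employees 30 < 44; is a home-based business; vehicles 9 ≥ 3 → Operating Permit not required.
Sec. 16-4. operates vehicles for hire → Operating Registration required.
Sec. 16-5. is a home-based business (not: is a mobile business with no fixed premises) → Trade License not required.
Sec. 16-6. employees 30 < 61 → Regulatory Permit required.
Sec. 16-7. vehicles 9 > 8; employees 30 > 18 → Annual License required.
Sec. 16-8. employees 30 ≥ 5; is a home-based business → Large Employer Certificate required.
Sec. 16-9. years in business 23 > 18 → Compliance License required.
Sec. 16-10. years in business 23 > 20; vehicles 9 ≤ 38; employees 30 ≤ 116 → Established Business License not required.
Sec. 16-11. employees 30 ≥ 23; is located in the designated historic district → Compliance Authorization not required.
Sec. 16-12. sells alcoholic beverages; vehicles 9 < 36; is located in the designated historic district → Liquor License not required.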